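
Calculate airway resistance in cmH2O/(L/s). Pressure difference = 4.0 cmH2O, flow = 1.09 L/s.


R = dP / flow
R = 4.0 / 1.09
R = 3.67 cmH2O/(L/s)


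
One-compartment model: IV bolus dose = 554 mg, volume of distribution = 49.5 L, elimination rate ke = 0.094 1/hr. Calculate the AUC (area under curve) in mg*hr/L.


C0 = Dose/Vd = 554/49.5 = 11.1919 mg/L
AUC = C0/ke = 11.1919/0.094
AUC = 119.1 mg*hr/L


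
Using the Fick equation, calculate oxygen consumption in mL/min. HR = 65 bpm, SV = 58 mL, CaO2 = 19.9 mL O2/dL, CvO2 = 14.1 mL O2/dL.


CO = HR*SV = 65*58/1000 = 3.77 L/min
a-v O2 diff = 19.9 - 14.1 = 5.8 mL/dL
VO2 = CO * (CaO2-CvO2) * 10 dL/L
VO2 = 3.77 * 5.8 * 10
VO2 = 218.7 mL/min


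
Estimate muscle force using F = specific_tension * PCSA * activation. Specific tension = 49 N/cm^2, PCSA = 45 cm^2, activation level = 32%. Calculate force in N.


F = sigma * PCSA * activation
F = 49 * 45 * 0.32
F = 705.6 N


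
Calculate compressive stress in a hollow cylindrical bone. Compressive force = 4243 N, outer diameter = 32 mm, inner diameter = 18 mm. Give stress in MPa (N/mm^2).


A = pi*(r_o^2 - r_i^2)
r_o = 16 mm, r_i = 9 mm
A = 549.779 mm^2
sigma = F/A = 4243 / 549.779
sigma = 7.718 MPa


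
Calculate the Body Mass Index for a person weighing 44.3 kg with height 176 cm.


BMI = weight / height^2
height = 176 cm = 1.76 m
BMI = 44.3 / 1.76^2
BMI = 14.3 kg/m^2


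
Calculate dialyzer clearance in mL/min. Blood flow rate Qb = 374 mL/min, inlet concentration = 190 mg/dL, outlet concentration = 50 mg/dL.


K = Qb * (Cb_in - Cb_out) / Cb_in
K = 374 * (190 - 50) / 190
K = 275.6 mL/min


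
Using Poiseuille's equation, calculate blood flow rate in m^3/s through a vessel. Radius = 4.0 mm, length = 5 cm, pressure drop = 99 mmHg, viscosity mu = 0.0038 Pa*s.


Q = pi*r^4*dP / (8*mu*L)
r = 0.004 m, L = 0.05 m
dP = 99 mmHg = 13198.878 Pa
Q = 0.006984 m^3/s


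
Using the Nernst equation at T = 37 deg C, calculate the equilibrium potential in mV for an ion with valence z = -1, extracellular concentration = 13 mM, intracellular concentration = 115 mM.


E = (RT/(zF)) * ln(C_out/C_in)
T = 37 + 273.15 = 310.15 K
E = (8.314 * 310.15 / (-1 * 96485)) * ln(13/115)
E = 58.26 mV


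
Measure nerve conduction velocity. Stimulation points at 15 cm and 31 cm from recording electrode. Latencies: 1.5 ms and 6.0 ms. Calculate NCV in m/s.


Distance = (31 - 15) / 100 = 0.16 m
dt = (6.0 - 1.5) / 1000 = 0.0045 s
NCV = dist / dt = 35.56 m/s


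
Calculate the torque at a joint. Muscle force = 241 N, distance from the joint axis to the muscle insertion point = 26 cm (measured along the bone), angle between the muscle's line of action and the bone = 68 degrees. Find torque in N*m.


Torque = F * d * sin(theta)   (moment arm = d*sin(theta))
d = 26 cm = 0.26 m
Torque = 241 * 0.26 * sin(68)
Torque = 58.1 N*m


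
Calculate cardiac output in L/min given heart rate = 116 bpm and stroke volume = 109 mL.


CO = HR * SV
CO = 116 * 109 / 1000
CO = 12.64 L/min


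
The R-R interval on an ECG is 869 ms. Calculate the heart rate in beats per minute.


HR = 60 / RR_interval(s)
RR = 869 ms = 0.869 s
HR = 60 / 0.869 = 69.04 bpm


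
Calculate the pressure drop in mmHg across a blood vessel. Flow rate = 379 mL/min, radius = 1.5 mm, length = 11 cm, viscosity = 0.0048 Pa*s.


dP = 8*mu*L*Q / (pi*r^4)
Q = 379 mL/min = 6.31667e-06 m^3/s
dP = 1677.63 Pa = 1677.63 / 133.322 mmHg = 12.58 mmHg


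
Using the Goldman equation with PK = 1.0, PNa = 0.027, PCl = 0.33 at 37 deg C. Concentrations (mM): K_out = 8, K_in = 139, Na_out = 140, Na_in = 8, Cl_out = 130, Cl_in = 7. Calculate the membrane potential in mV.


Vm = (RT/F)*ln((PK*Ko + PNa*Nao + PCl*Cli)/(PK*Ki + PNa*Nai + PCl*Clo))
Numer = 14.09, Denom = 182.116
Vm = -68.39 mV


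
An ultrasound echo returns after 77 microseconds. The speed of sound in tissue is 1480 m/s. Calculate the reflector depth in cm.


depth = c * t / 2
t = 77 us = 7.7000e-05 s
depth = 1480 * 7.7000e-05 / 2
depth = 0.05698 m = 5.698 cm


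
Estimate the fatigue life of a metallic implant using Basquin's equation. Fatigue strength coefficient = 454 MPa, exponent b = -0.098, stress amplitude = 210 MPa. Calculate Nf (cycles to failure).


sigma_a = sigma_f' * (2Nf)^b
2Nf = (sigma_a/sigma_f')^(1/b)
2Nf = (210/454)^(1/-0.098)
2Nf = 2610.355
Nf = 1305


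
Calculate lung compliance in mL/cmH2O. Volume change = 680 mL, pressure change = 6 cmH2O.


C = dV / dP
C = 680 / 6
C = 113.3 mL/cmH2O


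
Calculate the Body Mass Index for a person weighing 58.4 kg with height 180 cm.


BMI = weight / height^2
height = 180 cm = 1.8 m
BMI = 58.4 / 1.8^2
BMI = 18.02 kg/m^2


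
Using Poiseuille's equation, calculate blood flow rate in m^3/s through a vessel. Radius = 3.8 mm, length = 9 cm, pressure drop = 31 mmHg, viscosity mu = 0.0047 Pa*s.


Q = pi*r^4*dP / (8*mu*L)
r = 0.0038 m, L = 0.09 m
dP = 31 mmHg = 4132.982 Pa
Q = 8.0005e-04 m^3/s


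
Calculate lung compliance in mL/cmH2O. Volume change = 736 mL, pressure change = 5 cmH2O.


C = dV / dP
C = 736 / 5
C = 147.2 mL/cmH2O


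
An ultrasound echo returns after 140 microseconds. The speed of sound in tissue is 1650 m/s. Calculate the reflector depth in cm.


depth = c * t / 2
t = 140 us = 1.4000e-04 s
depth = 1650 * 1.4000e-04 / 2
depth = 0.1155 m = 11.55 cm


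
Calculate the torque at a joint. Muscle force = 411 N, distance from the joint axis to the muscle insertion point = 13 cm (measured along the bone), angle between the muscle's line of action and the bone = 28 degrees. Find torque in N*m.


Torque = F * d * sin(theta)   (moment arm = d*sin(theta))
d = 13 cm = 0.13 m
Torque = 411 * 0.13 * sin(28)
Torque = 25.08 N*m


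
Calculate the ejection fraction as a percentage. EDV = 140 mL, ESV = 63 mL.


SV = EDV - ESV = 140 - 63 = 77 mL
EF = SV/EDV * 100 = 77/140 * 100
EF = 55%


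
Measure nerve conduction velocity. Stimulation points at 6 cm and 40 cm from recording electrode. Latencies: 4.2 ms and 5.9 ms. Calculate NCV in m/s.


Distance = (40 - 6) / 100 = 0.34 m
dt = (5.9 - 4.2) / 1000 = 0.0017 s
NCV = dist / dt = 200 m/s


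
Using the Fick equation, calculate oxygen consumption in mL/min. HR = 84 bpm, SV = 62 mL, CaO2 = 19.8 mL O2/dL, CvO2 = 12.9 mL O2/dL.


CO = HR*SV = 84*62/1000 = 5.208 L/min
a-v O2 diff = 19.8 - 12.9 = 6.9 mL/dL
VO2 = CO * (CaO2-CvO2) * 10 dL/L
VO2 = 5.208 * 6.9 * 10
VO2 = 359.4 mL/min


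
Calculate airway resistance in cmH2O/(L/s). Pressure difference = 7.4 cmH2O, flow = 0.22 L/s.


R = dP / flow
R = 7.4 / 0.22
R = 33.64 cmH2O/(L/s)


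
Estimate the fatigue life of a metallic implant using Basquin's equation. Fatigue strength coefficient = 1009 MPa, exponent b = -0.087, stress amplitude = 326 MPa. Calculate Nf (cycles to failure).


sigma_a = sigma_f' * (2Nf)^b
2Nf = (sigma_a/sigma_f')^(1/b)
2Nf = (326/1009)^(1/-0.087)
2Nf = 436441.51
Nf = 2.182e+05


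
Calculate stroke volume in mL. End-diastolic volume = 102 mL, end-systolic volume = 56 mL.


SV = EDV - ESV
SV = 102 - 56
SV = 46 mL


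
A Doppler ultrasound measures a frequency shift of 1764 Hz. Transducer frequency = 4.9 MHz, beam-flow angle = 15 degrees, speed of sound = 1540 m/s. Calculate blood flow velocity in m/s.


v = fd * c / (2 * f0 * cos(theta))
v = 1764 * 1540 / (2 * 4.9000e+06 * cos(15))
v = 0.287 m/s


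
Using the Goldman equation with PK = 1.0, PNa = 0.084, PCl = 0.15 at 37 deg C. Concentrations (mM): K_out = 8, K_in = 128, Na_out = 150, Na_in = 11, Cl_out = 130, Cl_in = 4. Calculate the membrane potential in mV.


Vm = (RT/F)*ln((PK*Ko + PNa*Nao + PCl*Cli)/(PK*Ki + PNa*Nai + PCl*Clo))
Numer = 21.2, Denom = 148.424
Vm = -52.01 mV


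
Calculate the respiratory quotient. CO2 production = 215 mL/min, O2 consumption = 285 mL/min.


RQ = VCO2 / VO2
RQ = 215 / 285
RQ = 0.7544


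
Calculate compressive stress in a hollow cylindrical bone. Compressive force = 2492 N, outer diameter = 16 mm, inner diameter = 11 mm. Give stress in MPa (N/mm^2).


A = pi*(r_o^2 - r_i^2)
r_o = 8 mm, r_i = 5.5 mm
A = 106.029 mm^2
sigma = F/A = 2492 / 106.029
sigma = 23.5 MPa


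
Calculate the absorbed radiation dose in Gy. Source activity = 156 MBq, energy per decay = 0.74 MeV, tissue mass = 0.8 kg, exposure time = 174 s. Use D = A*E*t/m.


A = 156 MBq = 1.5600e+08 Bq
E = 0.74 MeV = 1.18548e-13 J
D = A*E*t/m = 1.5600e+08*1.18548e-13*174/0.8
D = 0.004022 Gy


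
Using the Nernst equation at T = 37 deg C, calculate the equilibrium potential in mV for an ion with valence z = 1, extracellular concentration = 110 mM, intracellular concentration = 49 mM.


E = (RT/(zF)) * ln(C_out/C_in)
T = 37 + 273.15 = 310.15 K
E = (8.314 * 310.15 / (1 * 96485)) * ln(110/49)
E = 21.61 mV


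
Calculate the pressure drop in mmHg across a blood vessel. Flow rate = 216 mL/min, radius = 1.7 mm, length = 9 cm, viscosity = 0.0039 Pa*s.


dP = 8*mu*L*Q / (pi*r^4)
Q = 216 mL/min = 3.6e-06 m^3/s
dP = 385.26 Pa = 385.26 / 133.322 mmHg = 2.89 mmHg


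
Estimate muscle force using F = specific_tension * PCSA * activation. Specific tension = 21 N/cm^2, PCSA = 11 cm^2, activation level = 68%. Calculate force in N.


F = sigma * PCSA * activation
F = 21 * 11 * 0.68
F = 157.1 N


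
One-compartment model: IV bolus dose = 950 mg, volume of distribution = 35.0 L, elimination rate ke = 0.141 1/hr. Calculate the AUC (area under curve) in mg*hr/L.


C0 = Dose/Vd = 950/35.0 = 27.1429 mg/L
AUC = C0/ke = 27.1429/0.141
AUC = 192.5 mg*hr/L


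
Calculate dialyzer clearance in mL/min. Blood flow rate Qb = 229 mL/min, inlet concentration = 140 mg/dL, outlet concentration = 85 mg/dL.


K = Qb * (Cb_in - Cb_out) / Cb_in
K = 229 * (140 - 85) / 140
K = 89.96 mL/min


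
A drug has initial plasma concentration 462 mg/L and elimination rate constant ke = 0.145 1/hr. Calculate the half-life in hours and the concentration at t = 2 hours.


t_half = ln(2) / ke = 0.693147 / 0.145 = 4.78 hr
C(t) = C0 * exp(-ke*t) = 462 * exp(-0.145*2)
C(2) = 345.7 mg/L


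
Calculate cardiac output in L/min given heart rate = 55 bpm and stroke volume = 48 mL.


CO = HR * SV
CO = 55 * 48 / 1000
CO = 2.64 L/min


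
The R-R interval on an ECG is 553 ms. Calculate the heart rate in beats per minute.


HR = 60 / RR_interval(s)
RR = 553 ms = 0.553 s
HR = 60 / 0.553 = 108.5 bpm


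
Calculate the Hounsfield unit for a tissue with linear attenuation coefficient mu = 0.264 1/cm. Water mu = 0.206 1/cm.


HU = ((mu_tissue - mu_water) / mu_water) * 1000
HU = ((0.264 - 0.206) / 0.206) * 1000
HU = 281.6


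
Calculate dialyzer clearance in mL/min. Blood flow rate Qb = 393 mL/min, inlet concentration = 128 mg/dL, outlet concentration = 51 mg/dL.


K = Qb * (Cb_in - Cb_out) / Cb_in
K = 393 * (128 - 51) / 128
K = 236.4 mL/min


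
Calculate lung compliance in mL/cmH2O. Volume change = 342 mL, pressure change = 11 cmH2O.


C = dV / dP
C = 342 / 11
C = 31.09 mL/cmH2O


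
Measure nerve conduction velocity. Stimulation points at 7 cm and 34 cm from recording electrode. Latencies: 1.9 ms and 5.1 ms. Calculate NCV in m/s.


Distance = (34 - 7) / 100 = 0.27 m
dt = (5.1 - 1.9) / 1000 = 0.0032 s
NCV = dist / dt = 84.38 m/s


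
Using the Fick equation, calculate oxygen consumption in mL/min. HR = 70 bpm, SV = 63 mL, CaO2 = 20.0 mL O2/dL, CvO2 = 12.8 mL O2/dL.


CO = HR*SV = 70*63/1000 = 4.41 L/min
a-v O2 diff = 20.0 - 12.8 = 7.2 mL/dL
VO2 = CO * (CaO2-CvO2) * 10 dL/L
VO2 = 4.41 * 7.2 * 10
VO2 = 317.5 mL/min


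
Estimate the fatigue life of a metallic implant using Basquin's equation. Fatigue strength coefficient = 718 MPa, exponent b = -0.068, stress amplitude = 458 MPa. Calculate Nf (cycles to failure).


sigma_a = sigma_f' * (2Nf)^b
2Nf = (sigma_a/sigma_f')^(1/b)
2Nf = (458/718)^(1/-0.068)
2Nf = 743.79865
Nf = 371.9


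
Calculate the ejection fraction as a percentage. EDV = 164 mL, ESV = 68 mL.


SV = EDV - ESV = 164 - 68 = 96 mL
EF = SV/EDV * 100 = 96/164 * 100
EF = 58.54%


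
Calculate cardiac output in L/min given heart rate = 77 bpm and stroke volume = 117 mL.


CO = HR * SV
CO = 77 * 117 / 1000
CO = 9.009 L/min


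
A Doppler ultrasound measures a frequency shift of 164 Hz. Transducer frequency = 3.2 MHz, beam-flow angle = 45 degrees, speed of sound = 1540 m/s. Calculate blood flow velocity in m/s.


v = fd * c / (2 * f0 * cos(theta))
v = 164 * 1540 / (2 * 3.2000e+06 * cos(45))
v = 0.05581 m/s


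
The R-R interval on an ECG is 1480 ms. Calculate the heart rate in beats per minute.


HR = 60 / RR_interval(s)
RR = 1480 ms = 1.48 s
HR = 60 / 1.48 = 40.54 bpm


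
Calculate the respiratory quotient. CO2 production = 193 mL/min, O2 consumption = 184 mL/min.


RQ = VCO2 / VO2
RQ = 193 / 184
RQ = 1.049


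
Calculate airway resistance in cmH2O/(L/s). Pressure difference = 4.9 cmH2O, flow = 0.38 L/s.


R = dP / flow
R = 4.9 / 0.38
R = 12.89 cmH2O/(L/s)


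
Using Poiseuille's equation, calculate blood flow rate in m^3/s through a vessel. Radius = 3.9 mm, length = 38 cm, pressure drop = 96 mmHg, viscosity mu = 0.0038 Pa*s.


Q = pi*r^4*dP / (8*mu*L)
r = 0.0039 m, L = 0.38 m
dP = 96 mmHg = 12798.912 Pa
Q = 8.0524e-04 m^3/s


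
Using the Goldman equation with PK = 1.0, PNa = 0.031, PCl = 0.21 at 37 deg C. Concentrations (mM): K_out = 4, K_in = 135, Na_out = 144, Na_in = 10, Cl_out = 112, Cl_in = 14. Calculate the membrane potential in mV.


Vm = (RT/F)*ln((PK*Ko + PNa*Nao + PCl*Cli)/(PK*Ki + PNa*Nai + PCl*Clo))
Numer = 11.404, Denom = 158.83
Vm = -70.39 mV


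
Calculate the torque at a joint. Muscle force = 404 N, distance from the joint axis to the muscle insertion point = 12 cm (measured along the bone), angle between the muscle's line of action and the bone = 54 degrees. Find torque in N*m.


Torque = F * d * sin(theta)   (moment arm = d*sin(theta))
d = 12 cm = 0.12 m
Torque = 404 * 0.12 * sin(54)
Torque = 39.22 N*m


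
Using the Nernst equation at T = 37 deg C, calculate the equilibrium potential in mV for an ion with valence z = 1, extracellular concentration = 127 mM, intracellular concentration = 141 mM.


E = (RT/(zF)) * ln(C_out/C_in)
T = 37 + 273.15 = 310.15 K
E = (8.314 * 310.15 / (1 * 96485)) * ln(127/141)
E = -2.795 mV


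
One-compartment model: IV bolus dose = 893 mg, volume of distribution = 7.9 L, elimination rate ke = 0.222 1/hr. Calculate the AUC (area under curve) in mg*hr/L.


C0 = Dose/Vd = 893/7.9 = 113.038 mg/L
AUC = C0/ke = 113.038/0.222
AUC = 509.2 mg*hr/L


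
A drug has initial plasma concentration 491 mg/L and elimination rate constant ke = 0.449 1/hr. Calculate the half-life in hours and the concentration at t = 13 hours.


t_half = ln(2) / ke = 0.693147 / 0.449 = 1.544 hr
C(t) = C0 * exp(-ke*t) = 491 * exp(-0.449*13)
C(13) = 1.433 mg/L


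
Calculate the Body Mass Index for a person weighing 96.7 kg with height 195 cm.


BMI = weight / height^2
height = 195 cm = 1.95 m
BMI = 96.7 / 1.95^2
BMI = 25.43 kg/m^2


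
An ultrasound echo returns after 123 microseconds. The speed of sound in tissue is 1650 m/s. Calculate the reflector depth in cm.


depth = c * t / 2
t = 123 us = 1.2300e-04 s
depth = 1650 * 1.2300e-04 / 2
depth = 0.101475 m = 10.1475 cm


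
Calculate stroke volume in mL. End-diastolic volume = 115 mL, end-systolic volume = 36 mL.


SV = EDV - ESV
SV = 115 - 36
SV = 79 mL


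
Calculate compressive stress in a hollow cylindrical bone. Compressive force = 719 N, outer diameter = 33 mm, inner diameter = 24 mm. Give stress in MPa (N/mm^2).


A = pi*(r_o^2 - r_i^2)
r_o = 16.5 mm, r_i = 12 mm
A = 402.909 mm^2
sigma = F/A = 719 / 402.909
sigma = 1.785 MPa


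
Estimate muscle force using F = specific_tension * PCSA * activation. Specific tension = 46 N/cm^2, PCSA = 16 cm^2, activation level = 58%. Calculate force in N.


F = sigma * PCSA * activation
F = 46 * 16 * 0.58
F = 426.9 N


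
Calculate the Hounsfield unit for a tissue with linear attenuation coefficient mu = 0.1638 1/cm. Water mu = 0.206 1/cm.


HU = ((mu_tissue - mu_water) / mu_water) * 1000
HU = ((0.1638 - 0.206) / 0.206) * 1000
HU = -204.9


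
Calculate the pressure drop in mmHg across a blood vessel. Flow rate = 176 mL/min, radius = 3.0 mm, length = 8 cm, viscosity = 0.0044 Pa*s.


dP = 8*mu*L*Q / (pi*r^4)
Q = 176 mL/min = 2.93333e-06 m^3/s
dP = 32.4608 Pa = 32.4608 / 133.322 mmHg = 0.2435 mmHg


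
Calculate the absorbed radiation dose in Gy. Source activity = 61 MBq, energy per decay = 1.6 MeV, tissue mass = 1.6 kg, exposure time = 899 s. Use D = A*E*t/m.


A = 61 MBq = 6.1000e+07 Bq
E = 1.6 MeV = 2.5632e-13 J
D = A*E*t/m = 6.1000e+07*2.5632e-13*899/1.6
D = 0.008785 Gy


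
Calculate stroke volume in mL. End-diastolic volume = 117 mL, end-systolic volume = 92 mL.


SV = EDV - ESV
SV = 117 - 92
SV = 25 mL


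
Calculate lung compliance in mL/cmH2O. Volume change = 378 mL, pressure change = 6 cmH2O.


C = dV / dP
C = 378 / 6
C = 63 mL/cmH2O


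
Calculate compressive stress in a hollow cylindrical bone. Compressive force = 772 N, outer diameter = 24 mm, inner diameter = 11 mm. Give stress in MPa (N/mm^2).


A = pi*(r_o^2 - r_i^2)
r_o = 12 mm, r_i = 5.5 mm
A = 357.356 mm^2
sigma = F/A = 772 / 357.356
sigma = 2.16 MPa


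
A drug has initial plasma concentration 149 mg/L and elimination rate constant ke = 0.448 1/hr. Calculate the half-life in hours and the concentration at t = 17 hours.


t_half = ln(2) / ke = 0.693147 / 0.448 = 1.547 hr
C(t) = C0 * exp(-ke*t) = 149 * exp(-0.448*17)
C(17) = 0.07338 mg/L


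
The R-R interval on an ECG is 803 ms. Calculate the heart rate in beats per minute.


HR = 60 / RR_interval(s)
RR = 803 ms = 0.803 s
HR = 60 / 0.803 = 74.72 bpm


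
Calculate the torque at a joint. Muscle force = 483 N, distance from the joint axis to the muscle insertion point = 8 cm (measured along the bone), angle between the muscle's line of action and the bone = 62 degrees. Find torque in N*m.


Torque = F * d * sin(theta)   (moment arm = d*sin(theta))
d = 8 cm = 0.08 m
Torque = 483 * 0.08 * sin(62)
Torque = 34.12 N*m


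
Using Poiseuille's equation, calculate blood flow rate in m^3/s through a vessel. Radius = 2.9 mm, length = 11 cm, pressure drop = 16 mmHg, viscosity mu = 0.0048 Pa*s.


Q = pi*r^4*dP / (8*mu*L)
r = 0.0029 m, L = 0.11 m
dP = 16 mmHg = 2133.152 Pa
Q = 1.1221e-04 m^3/s


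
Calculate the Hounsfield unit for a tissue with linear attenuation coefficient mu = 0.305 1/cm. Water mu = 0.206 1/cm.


HU = ((mu_tissue - mu_water) / mu_water) * 1000
HU = ((0.305 - 0.206) / 0.206) * 1000
HU = 480.6


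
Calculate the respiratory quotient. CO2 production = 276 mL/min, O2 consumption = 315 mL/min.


RQ = VCO2 / VO2
RQ = 276 / 315
RQ = 0.8762


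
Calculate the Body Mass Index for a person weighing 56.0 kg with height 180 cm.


BMI = weight / height^2
height = 180 cm = 1.8 m
BMI = 56.0 / 1.8^2
BMI = 17.28 kg/m^2


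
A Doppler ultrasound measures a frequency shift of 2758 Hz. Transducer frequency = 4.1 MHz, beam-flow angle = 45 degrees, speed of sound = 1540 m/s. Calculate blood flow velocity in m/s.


v = fd * c / (2 * f0 * cos(theta))
v = 2758 * 1540 / (2 * 4.1000e+06 * cos(45))
v = 0.7325 m/s


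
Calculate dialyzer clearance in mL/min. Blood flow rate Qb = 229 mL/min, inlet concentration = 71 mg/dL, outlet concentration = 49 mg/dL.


K = Qb * (Cb_in - Cb_out) / Cb_in
K = 229 * (71 - 49) / 71
K = 70.96 mL/min


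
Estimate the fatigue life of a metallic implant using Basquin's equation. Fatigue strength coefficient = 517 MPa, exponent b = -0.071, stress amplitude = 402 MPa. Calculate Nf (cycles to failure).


sigma_a = sigma_f' * (2Nf)^b
2Nf = (sigma_a/sigma_f')^(1/b)
2Nf = (402/517)^(1/-0.071)
2Nf = 34.588878
Nf = 17.29


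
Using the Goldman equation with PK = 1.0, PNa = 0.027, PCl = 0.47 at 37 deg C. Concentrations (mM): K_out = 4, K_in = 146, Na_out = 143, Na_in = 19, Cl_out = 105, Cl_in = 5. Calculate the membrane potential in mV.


Vm = (RT/F)*ln((PK*Ko + PNa*Nao + PCl*Cli)/(PK*Ki + PNa*Nai + PCl*Clo))
Numer = 10.211, Denom = 195.863
Vm = -78.95 mV


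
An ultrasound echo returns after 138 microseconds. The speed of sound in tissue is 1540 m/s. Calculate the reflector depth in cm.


depth = c * t / 2
t = 138 us = 1.3800e-04 s
depth = 1540 * 1.3800e-04 / 2
depth = 0.10626 m = 10.626 cm


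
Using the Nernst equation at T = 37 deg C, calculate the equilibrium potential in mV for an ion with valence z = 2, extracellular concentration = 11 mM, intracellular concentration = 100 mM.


E = (RT/(zF)) * ln(C_out/C_in)
T = 37 + 273.15 = 310.15 K
E = (8.314 * 310.15 / (2 * 96485)) * ln(11/100)
E = -29.5 mV


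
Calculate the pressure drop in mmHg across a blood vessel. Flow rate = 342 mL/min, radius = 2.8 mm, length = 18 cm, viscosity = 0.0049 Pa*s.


dP = 8*mu*L*Q / (pi*r^4)
Q = 342 mL/min = 5.7e-06 m^3/s
dP = 208.282 Pa = 208.282 / 133.322 mmHg = 1.562 mmHg


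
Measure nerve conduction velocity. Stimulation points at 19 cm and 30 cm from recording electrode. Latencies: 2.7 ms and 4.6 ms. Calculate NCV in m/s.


Distance = (30 - 19) / 100 = 0.11 m
dt = (4.6 - 2.7) / 1000 = 0.0019 s
NCV = dist / dt = 57.89 m/s


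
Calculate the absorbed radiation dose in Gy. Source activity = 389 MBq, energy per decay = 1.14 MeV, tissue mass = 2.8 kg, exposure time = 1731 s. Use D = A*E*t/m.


A = 389 MBq = 3.8900e+08 Bq
E = 1.14 MeV = 1.82628e-13 J
D = A*E*t/m = 3.8900e+08*1.82628e-13*1731/2.8
D = 0.04392 Gy


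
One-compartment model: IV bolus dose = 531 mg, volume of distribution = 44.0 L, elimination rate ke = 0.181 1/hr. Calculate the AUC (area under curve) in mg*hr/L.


C0 = Dose/Vd = 531/44.0 = 12.0682 mg/L
AUC = C0/ke = 12.0682/0.181
AUC = 66.68 mg*hr/L


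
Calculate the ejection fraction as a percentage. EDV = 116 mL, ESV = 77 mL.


SV = EDV - ESV = 116 - 77 = 39 mL
EF = SV/EDV * 100 = 39/116 * 100
EF = 33.62%


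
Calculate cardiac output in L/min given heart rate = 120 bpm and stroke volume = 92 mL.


CO = HR * SV
CO = 120 * 92 / 1000
CO = 11.04 L/min


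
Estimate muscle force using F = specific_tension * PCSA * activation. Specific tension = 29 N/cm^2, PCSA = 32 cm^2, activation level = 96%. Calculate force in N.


F = sigma * PCSA * activation
F = 29 * 32 * 0.96
F = 890.9 N


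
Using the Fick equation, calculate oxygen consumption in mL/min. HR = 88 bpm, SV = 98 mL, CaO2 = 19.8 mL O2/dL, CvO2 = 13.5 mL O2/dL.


CO = HR*SV = 88*98/1000 = 8.624 L/min
a-v O2 diff = 19.8 - 13.5 = 6.3 mL/dL
VO2 = CO * (CaO2-CvO2) * 10 dL/L
VO2 = 8.624 * 6.3 * 10
VO2 = 543.3 mL/min


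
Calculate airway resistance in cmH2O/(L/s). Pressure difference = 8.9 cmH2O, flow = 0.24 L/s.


R = dP / flow
R = 8.9 / 0.24
R = 37.08 cmH2O/(L/s)


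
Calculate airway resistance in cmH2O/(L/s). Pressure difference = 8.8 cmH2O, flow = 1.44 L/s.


R = dP / flow
R = 8.8 / 1.44
R = 6.111 cmH2O/(L/s)


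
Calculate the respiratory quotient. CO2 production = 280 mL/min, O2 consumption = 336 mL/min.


RQ = VCO2 / VO2
RQ = 280 / 336
RQ = 0.8333


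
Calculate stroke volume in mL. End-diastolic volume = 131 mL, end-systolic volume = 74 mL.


SV = EDV - ESV
SV = 131 - 74
SV = 57 mL


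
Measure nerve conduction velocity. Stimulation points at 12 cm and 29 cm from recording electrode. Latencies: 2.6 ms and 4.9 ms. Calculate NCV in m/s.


Distance = (29 - 12) / 100 = 0.17 m
dt = (4.9 - 2.6) / 1000 = 0.0023 s
NCV = dist / dt = 73.91 m/s


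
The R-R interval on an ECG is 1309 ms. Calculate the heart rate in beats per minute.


HR = 60 / RR_interval(s)
RR = 1309 ms = 1.309 s
HR = 60 / 1.309 = 45.84 bpm


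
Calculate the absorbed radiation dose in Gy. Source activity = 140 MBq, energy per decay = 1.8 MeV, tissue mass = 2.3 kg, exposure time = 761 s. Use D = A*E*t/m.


A = 140 MBq = 1.4000e+08 Bq
E = 1.8 MeV = 2.8836e-13 J
D = A*E*t/m = 1.4000e+08*2.8836e-13*761/2.3
D = 0.01336 Gy


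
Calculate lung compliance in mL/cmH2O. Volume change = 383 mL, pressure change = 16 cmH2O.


C = dV / dP
C = 383 / 16
C = 23.94 mL/cmH2O


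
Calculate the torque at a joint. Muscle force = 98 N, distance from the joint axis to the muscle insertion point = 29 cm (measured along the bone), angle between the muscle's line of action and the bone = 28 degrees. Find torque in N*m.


Torque = F * d * sin(theta)   (moment arm = d*sin(theta))
d = 29 cm = 0.29 m
Torque = 98 * 0.29 * sin(28)
Torque = 13.34 N*m


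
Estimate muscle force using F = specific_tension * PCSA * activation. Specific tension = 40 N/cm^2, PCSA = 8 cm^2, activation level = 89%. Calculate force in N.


F = sigma * PCSA * activation
F = 40 * 8 * 0.89
F = 284.8 N


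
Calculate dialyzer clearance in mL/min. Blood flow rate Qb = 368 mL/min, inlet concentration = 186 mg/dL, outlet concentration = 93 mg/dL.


K = Qb * (Cb_in - Cb_out) / Cb_in
K = 368 * (186 - 93) / 186
K = 184 mL/min


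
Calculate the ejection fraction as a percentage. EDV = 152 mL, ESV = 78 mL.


SV = EDV - ESV = 152 - 78 = 74 mL
EF = SV/EDV * 100 = 74/152 * 100
EF = 48.68%


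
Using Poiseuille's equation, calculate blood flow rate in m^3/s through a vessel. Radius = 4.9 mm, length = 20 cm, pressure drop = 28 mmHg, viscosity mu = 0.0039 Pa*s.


Q = pi*r^4*dP / (8*mu*L)
r = 0.0049 m, L = 0.2 m
dP = 28 mmHg = 3733.016 Pa
Q = 0.001083 m^3/s


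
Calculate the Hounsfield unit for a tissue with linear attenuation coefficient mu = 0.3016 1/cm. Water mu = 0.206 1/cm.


HU = ((mu_tissue - mu_water) / mu_water) * 1000
HU = ((0.3016 - 0.206) / 0.206) * 1000
HU = 464.1


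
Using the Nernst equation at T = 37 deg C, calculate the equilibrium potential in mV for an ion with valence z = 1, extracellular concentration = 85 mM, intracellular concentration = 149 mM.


E = (RT/(zF)) * ln(C_out/C_in)
T = 37 + 273.15 = 310.15 K
E = (8.314 * 310.15 / (1 * 96485)) * ln(85/149)
E = -15 mV


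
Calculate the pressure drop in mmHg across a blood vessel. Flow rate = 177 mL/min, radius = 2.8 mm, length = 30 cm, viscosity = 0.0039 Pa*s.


dP = 8*mu*L*Q / (pi*r^4)
Q = 177 mL/min = 2.95e-06 m^3/s
dP = 142.993 Pa = 142.993 / 133.322 mmHg = 1.073 mmHg


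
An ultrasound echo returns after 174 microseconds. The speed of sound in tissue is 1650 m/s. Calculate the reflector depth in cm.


depth = c * t / 2
t = 174 us = 1.7400e-04 s
depth = 1650 * 1.7400e-04 / 2
depth = 0.14355 m = 14.355 cm


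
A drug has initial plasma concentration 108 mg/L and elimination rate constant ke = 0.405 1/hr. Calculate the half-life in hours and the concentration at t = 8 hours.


t_half = ln(2) / ke = 0.693147 / 0.405 = 1.711 hr
C(t) = C0 * exp(-ke*t) = 108 * exp(-0.405*8)
C(8) = 4.23 mg/L


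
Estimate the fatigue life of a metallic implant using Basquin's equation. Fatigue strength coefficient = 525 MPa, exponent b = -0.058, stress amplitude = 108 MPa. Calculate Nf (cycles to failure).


sigma_a = sigma_f' * (2Nf)^b
2Nf = (sigma_a/sigma_f')^(1/b)
2Nf = (108/525)^(1/-0.058)
2Nf = 6.9225813e+11
Nf = 3.4613e+11


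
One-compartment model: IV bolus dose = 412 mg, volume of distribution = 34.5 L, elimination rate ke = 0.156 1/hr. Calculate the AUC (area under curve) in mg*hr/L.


C0 = Dose/Vd = 412/34.5 = 11.942 mg/L
AUC = C0/ke = 11.942/0.156
AUC = 76.55 mg*hr/L


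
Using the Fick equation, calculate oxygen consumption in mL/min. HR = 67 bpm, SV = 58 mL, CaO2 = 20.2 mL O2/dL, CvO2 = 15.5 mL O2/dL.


CO = HR*SV = 67*58/1000 = 3.886 L/min
a-v O2 diff = 20.2 - 15.5 = 4.7 mL/dL
VO2 = CO * (CaO2-CvO2) * 10 dL/L
VO2 = 3.886 * 4.7 * 10
VO2 = 182.6 mL/min


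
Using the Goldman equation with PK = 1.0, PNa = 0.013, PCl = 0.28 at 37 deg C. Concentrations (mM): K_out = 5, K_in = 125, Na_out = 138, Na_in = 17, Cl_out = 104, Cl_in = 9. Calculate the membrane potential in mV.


Vm = (RT/F)*ln((PK*Ko + PNa*Nao + PCl*Cli)/(PK*Ki + PNa*Nai + PCl*Clo))
Numer = 9.314, Denom = 154.341
Vm = -75.04 mV


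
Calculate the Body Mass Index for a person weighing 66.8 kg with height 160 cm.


BMI = weight / height^2
height = 160 cm = 1.6 m
BMI = 66.8 / 1.6^2
BMI = 26.09 kg/m^2


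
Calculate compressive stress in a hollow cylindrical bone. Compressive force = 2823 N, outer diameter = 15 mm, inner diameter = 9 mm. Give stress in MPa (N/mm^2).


A = pi*(r_o^2 - r_i^2)
r_o = 7.5 mm, r_i = 4.5 mm
A = 113.097 mm^2
sigma = F/A = 2823 / 113.097
sigma = 24.96 MPa


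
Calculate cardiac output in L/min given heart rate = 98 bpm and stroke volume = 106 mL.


CO = HR * SV
CO = 98 * 106 / 1000
CO = 10.39 L/min


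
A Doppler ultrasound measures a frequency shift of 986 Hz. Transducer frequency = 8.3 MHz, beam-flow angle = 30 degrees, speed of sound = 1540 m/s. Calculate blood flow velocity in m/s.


v = fd * c / (2 * f0 * cos(theta))
v = 986 * 1540 / (2 * 8.3000e+06 * cos(30))
v = 0.1056 m/s


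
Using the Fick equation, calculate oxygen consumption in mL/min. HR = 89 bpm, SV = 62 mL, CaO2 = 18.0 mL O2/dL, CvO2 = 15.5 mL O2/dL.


CO = HR*SV = 89*62/1000 = 5.518 L/min
a-v O2 diff = 18.0 - 15.5 = 2.5 mL/dL
VO2 = CO * (CaO2-CvO2) * 10 dL/L
VO2 = 5.518 * 2.5 * 10
VO2 = 137.9 mL/min


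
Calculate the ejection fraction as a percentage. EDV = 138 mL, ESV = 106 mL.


SV = EDV - ESV = 138 - 106 = 32 mL
EF = SV/EDV * 100 = 32/138 * 100
EF = 23.19%


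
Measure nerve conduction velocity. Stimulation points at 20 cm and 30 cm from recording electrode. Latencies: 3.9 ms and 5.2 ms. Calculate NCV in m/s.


Distance = (30 - 20) / 100 = 0.1 m
dt = (5.2 - 3.9) / 1000 = 0.0013 s
NCV = dist / dt = 76.92 m/s


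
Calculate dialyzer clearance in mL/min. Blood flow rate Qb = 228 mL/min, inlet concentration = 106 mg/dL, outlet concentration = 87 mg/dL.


K = Qb * (Cb_in - Cb_out) / Cb_in
K = 228 * (106 - 87) / 106
K = 40.87 mL/min


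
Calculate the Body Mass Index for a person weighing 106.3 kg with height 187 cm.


BMI = weight / height^2
height = 187 cm = 1.87 m
BMI = 106.3 / 1.87^2
BMI = 30.4 kg/m^2


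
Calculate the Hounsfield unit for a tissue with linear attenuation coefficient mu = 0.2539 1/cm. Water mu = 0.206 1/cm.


HU = ((mu_tissue - mu_water) / mu_water) * 1000
HU = ((0.2539 - 0.206) / 0.206) * 1000
HU = 232.5


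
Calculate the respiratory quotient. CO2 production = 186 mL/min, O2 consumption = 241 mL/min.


RQ = VCO2 / VO2
RQ = 186 / 241
RQ = 0.7718


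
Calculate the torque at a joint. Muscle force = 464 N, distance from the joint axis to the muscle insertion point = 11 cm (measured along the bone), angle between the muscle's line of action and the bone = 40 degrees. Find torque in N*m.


Torque = F * d * sin(theta)   (moment arm = d*sin(theta))
d = 11 cm = 0.11 m
Torque = 464 * 0.11 * sin(40)
Torque = 32.81 N*m


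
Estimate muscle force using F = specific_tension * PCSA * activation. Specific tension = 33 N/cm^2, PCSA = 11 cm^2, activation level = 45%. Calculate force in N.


F = sigma * PCSA * activation
F = 33 * 11 * 0.45
F = 163.3 N


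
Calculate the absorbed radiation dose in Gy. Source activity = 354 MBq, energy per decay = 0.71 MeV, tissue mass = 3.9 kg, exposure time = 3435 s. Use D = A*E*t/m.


A = 354 MBq = 3.5400e+08 Bq
E = 0.71 MeV = 1.13742e-13 J
D = A*E*t/m = 3.5400e+08*1.13742e-13*3435/3.9
D = 0.03546 Gy


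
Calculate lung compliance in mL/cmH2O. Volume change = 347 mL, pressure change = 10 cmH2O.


C = dV / dP
C = 347 / 10
C = 34.7 mL/cmH2O


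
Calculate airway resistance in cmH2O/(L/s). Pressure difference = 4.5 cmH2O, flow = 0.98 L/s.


R = dP / flow
R = 4.5 / 0.98
R = 4.592 cmH2O/(L/s)


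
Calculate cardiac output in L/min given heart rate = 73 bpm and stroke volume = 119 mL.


CO = HR * SV
CO = 73 * 119 / 1000
CO = 8.687 L/min


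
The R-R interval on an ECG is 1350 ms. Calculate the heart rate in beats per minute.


HR = 60 / RR_interval(s)
RR = 1350 ms = 1.35 s
HR = 60 / 1.35 = 44.44 bpm


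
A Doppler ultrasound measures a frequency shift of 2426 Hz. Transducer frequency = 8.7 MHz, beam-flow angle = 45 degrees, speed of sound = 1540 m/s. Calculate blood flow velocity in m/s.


v = fd * c / (2 * f0 * cos(theta))
v = 2426 * 1540 / (2 * 8.7000e+06 * cos(45))
v = 0.3037 m/s


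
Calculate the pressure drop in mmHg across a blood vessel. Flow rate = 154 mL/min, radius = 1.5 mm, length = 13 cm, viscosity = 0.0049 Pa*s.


dP = 8*mu*L*Q / (pi*r^4)
Q = 154 mL/min = 2.56667e-06 m^3/s
dP = 822.403 Pa = 822.403 / 133.322 mmHg = 6.169 mmHg


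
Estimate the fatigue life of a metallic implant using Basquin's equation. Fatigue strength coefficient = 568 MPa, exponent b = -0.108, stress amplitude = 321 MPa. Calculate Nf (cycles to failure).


sigma_a = sigma_f' * (2Nf)^b
2Nf = (sigma_a/sigma_f')^(1/b)
2Nf = (321/568)^(1/-0.108)
2Nf = 197.17207
Nf = 98.59


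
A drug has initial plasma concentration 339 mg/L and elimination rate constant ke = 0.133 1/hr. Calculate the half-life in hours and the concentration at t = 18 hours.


t_half = ln(2) / ke = 0.693147 / 0.133 = 5.212 hr
C(t) = C0 * exp(-ke*t) = 339 * exp(-0.133*18)
C(18) = 30.94 mg/L


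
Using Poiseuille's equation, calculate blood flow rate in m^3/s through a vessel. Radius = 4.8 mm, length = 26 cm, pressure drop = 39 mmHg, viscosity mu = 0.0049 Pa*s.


Q = pi*r^4*dP / (8*mu*L)
r = 0.0048 m, L = 0.26 m
dP = 39 mmHg = 5199.558 Pa
Q = 8.5079e-04 m^3/s


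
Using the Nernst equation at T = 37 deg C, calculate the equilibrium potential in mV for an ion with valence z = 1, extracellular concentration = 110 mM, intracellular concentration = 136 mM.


E = (RT/(zF)) * ln(C_out/C_in)
T = 37 + 273.15 = 310.15 K
E = (8.314 * 310.15 / (1 * 96485)) * ln(110/136)
E = -5.67 mV


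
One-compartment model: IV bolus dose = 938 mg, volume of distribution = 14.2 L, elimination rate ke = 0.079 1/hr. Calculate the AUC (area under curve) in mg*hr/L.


C0 = Dose/Vd = 938/14.2 = 66.0563 mg/L
AUC = C0/ke = 66.0563/0.079
AUC = 836.2 mg*hr/L


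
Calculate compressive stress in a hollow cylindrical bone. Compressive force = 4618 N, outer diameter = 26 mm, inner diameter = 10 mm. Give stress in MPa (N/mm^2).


A = pi*(r_o^2 - r_i^2)
r_o = 13 mm, r_i = 5 mm
A = 452.389 mm^2
sigma = F/A = 4618 / 452.389
sigma = 10.21 MPa


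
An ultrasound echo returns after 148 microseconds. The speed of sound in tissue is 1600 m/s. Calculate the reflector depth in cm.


depth = c * t / 2
t = 148 us = 1.4800e-04 s
depth = 1600 * 1.4800e-04 / 2
depth = 0.1184 m = 11.84 cm


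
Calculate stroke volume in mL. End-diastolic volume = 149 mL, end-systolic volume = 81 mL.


SV = EDV - ESV
SV = 149 - 81
SV = 68 mL


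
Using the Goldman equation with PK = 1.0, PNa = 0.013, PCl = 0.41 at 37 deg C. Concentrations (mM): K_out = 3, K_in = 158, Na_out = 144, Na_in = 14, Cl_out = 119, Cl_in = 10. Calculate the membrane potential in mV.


Vm = (RT/F)*ln((PK*Ko + PNa*Nao + PCl*Cli)/(PK*Ki + PNa*Nai + PCl*Clo))
Numer = 8.972, Denom = 206.972
Vm = -83.88 mV


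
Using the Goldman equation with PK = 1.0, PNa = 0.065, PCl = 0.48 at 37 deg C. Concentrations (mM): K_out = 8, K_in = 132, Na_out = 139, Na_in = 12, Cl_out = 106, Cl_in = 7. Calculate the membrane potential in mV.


Vm = (RT/F)*ln((PK*Ko + PNa*Nao + PCl*Cli)/(PK*Ki + PNa*Nai + PCl*Clo))
Numer = 20.395, Denom = 183.66
Vm = -58.74 mV


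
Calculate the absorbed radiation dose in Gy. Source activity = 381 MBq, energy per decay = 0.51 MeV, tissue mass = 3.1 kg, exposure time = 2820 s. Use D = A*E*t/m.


A = 381 MBq = 3.8100e+08 Bq
E = 0.51 MeV = 8.1702e-14 J
D = A*E*t/m = 3.8100e+08*8.1702e-14*2820/3.1
D = 0.02832 Gy


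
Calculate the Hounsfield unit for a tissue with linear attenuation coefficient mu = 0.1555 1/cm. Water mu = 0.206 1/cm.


HU = ((mu_tissue - mu_water) / mu_water) * 1000
HU = ((0.1555 - 0.206) / 0.206) * 1000
HU = -245.1


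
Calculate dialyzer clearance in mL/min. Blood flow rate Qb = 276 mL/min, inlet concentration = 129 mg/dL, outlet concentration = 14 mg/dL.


K = Qb * (Cb_in - Cb_out) / Cb_in
K = 276 * (129 - 14) / 129
K = 246 mL/min


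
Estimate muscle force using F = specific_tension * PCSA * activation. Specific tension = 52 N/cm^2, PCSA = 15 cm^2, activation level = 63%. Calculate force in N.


F = sigma * PCSA * activation
F = 52 * 15 * 0.63
F = 491.4 N


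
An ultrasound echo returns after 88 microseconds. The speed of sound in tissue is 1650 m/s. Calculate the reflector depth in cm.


depth = c * t / 2
t = 88 us = 8.8000e-05 s
depth = 1650 * 8.8000e-05 / 2
depth = 0.0726 m = 7.26 cm


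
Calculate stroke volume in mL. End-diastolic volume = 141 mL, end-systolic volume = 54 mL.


SV = EDV - ESV
SV = 141 - 54
SV = 87 mL


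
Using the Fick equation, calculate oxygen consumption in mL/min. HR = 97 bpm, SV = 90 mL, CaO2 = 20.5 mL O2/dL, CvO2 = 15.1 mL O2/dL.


CO = HR*SV = 97*90/1000 = 8.73 L/min
a-v O2 diff = 20.5 - 15.1 = 5.4 mL/dL
VO2 = CO * (CaO2-CvO2) * 10 dL/L
VO2 = 8.73 * 5.4 * 10
VO2 = 471.4 mL/min


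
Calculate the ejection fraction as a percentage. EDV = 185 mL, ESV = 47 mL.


SV = EDV - ESV = 185 - 47 = 138 mL
EF = SV/EDV * 100 = 138/185 * 100
EF = 74.59%


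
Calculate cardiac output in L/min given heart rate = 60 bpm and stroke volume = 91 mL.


CO = HR * SV
CO = 60 * 91 / 1000
CO = 5.46 L/min


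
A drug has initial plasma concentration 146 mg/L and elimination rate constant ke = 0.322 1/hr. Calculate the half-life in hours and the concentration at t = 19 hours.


t_half = ln(2) / ke = 0.693147 / 0.322 = 2.153 hr
C(t) = C0 * exp(-ke*t) = 146 * exp(-0.322*19)
C(19) = 0.3216 mg/L


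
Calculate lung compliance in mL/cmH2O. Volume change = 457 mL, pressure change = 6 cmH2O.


C = dV / dP
C = 457 / 6
C = 76.17 mL/cmH2O


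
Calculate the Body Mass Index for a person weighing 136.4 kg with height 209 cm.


BMI = weight / height^2
height = 209 cm = 2.09 m
BMI = 136.4 / 2.09^2
BMI = 31.23 kg/m^2


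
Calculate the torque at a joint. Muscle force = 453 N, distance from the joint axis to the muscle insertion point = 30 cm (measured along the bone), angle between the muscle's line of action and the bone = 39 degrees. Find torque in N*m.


Torque = F * d * sin(theta)   (moment arm = d*sin(theta))
d = 30 cm = 0.3 m
Torque = 453 * 0.3 * sin(39)
Torque = 85.52 N*m


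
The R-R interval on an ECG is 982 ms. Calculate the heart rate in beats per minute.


HR = 60 / RR_interval(s)
RR = 982 ms = 0.982 s
HR = 60 / 0.982 = 61.1 bpm


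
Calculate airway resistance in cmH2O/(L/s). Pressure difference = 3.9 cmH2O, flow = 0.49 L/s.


R = dP / flow
R = 3.9 / 0.49
R = 7.959 cmH2O/(L/s)


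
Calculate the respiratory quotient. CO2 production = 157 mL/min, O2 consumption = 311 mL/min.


RQ = VCO2 / VO2
RQ = 157 / 311
RQ = 0.5048


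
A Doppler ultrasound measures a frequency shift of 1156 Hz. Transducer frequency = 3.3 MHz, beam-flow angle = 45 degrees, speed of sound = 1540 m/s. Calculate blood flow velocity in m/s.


v = fd * c / (2 * f0 * cos(theta))
v = 1156 * 1540 / (2 * 3.3000e+06 * cos(45))
v = 0.3815 m/s


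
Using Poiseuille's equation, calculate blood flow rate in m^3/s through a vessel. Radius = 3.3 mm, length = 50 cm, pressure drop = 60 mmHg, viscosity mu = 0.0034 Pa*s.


Q = pi*r^4*dP / (8*mu*L)
r = 0.0033 m, L = 0.5 m
dP = 60 mmHg = 7999.32 Pa
Q = 2.1914e-04 m^3/s


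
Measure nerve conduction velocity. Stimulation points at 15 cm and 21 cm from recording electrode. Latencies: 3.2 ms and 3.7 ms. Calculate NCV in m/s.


Distance = (21 - 15) / 100 = 0.06 m
dt = (3.7 - 3.2) / 1000 = 5.0000e-04 s
NCV = dist / dt = 120 m/s


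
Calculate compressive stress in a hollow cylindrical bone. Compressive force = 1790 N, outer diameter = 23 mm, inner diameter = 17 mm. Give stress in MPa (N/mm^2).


A = pi*(r_o^2 - r_i^2)
r_o = 11.5 mm, r_i = 8.5 mm
A = 188.496 mm^2
sigma = F/A = 1790 / 188.496
sigma = 9.496 MPa
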